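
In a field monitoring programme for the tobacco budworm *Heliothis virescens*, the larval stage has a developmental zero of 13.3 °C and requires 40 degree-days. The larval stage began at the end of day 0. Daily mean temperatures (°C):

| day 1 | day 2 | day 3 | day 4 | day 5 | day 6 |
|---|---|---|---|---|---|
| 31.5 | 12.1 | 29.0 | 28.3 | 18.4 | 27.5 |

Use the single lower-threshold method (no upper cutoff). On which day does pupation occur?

day 4

Daily DD above 13.3 °C: 18.2, 0.0, 15.7, 15.0, 5.1, 14.2.
Cumulative: 18.2, 18.2, 33.9, 48.9, 54.0, 68.2.
The total first reaches 40 DD on day 4.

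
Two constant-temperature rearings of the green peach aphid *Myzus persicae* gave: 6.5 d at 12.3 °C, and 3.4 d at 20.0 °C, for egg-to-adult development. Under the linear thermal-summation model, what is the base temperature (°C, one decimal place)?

3.9 °C

Equal thermal constants: D₁(T₁ − T_b) = D₂(T₂ − T_b).
6.5·(12.3 − T_b) = 3.4·(20.0 − T_b)
T_b = (6.5·12.3 − 3.4·20.0) / (6.5 − 3.4) = 11.95 / 3.1 = 3.855 °C ≈ 3.9 °C.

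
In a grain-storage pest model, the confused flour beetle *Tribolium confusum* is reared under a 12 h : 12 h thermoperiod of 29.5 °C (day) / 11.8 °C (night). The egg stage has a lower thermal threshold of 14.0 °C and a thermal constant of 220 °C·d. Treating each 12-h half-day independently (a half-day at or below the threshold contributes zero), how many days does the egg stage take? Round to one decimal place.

28.4 days

Day half: max(0, 29.5 − 14.0) × 0.5 = 15.5 × 0.5 = 7.75 DD.
Night half: max(0, 11.8 − 14.0) × 0.5 = 0.0 × 0.5 = 0.00 DD.
Per 24 h: 7.75 DD/day.
Duration = 220 / 7.75 = 28.387 ≈ 28.4 days.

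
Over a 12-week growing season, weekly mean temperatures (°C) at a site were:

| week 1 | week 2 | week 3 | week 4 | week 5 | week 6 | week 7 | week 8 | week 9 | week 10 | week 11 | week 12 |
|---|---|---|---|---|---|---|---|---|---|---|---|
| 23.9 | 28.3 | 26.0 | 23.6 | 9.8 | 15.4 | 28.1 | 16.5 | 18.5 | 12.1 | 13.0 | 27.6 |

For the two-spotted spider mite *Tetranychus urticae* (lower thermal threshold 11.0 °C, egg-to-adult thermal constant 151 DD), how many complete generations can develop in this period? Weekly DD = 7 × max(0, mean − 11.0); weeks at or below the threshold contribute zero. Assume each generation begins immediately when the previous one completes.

5 generations

Weekly DD (7 × max(0, T̄ − 11.0)): 90.3, 121.1, 105.0, 88.2, 0.0, 30.8, 119.7, 38.5, 52.5, 7.7, 14.0, 116.2.
Season total = 784.0 DD.
Complete generations = ⌊784.0 / 151⌋ = 5.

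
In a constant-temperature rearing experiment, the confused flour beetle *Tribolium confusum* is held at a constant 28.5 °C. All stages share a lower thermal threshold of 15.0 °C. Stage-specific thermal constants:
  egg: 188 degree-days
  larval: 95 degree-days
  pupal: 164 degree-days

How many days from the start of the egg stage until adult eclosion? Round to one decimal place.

33.1 days

Daily accumulation at 28.5 °C = 28.5 − 15.0 = 13.5 DD/day.
Total K = 188 + 95 + 164 = 447 DD.
Total duration = 447 / 13.5 = 33.111 ≈ 33.1 days.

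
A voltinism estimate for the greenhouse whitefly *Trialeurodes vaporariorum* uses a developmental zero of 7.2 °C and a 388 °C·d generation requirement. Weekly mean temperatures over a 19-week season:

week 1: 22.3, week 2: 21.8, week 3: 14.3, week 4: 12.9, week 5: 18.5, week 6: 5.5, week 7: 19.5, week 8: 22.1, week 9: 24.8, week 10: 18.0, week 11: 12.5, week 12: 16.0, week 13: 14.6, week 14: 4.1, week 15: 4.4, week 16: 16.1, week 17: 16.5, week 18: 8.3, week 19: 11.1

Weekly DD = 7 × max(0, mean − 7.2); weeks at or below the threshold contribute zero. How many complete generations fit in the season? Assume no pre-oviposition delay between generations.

2 generations

Weekly DD (7 × max(0, T̄ − 7.2)): 105.7, 102.2, 49.7, 39.9, 79.1, 0.0, 86.1, 104.3, 123.2, 75.6, 37.1, 61.6, 51.8, 0.0, 0.0, 62.3, 65.1, 7.7, 27.3.
Season total = 1078.7 DD.
Complete generations = ⌊1078.7 / 388⌋ = 2.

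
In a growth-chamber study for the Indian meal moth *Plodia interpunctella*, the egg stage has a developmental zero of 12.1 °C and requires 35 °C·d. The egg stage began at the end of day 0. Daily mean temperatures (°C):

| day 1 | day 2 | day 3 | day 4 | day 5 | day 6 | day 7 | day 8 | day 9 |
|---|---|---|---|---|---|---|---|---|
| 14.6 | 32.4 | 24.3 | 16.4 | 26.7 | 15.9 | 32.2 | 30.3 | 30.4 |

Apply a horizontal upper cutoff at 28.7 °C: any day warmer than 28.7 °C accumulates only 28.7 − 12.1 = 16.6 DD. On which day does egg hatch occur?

day 4

Daily DD above 12.1 °C (capped at 16.6): 2.5, 16.6, 12.2, 4.3, 14.6, 3.8, 16.6, 16.6, 16.6.
Cumulative: 2.5, 19.1, 31.3, 35.6, 50.2, 54.0, 70.6, 87.2, 103.8.
The total first reaches 35 DD on day 4.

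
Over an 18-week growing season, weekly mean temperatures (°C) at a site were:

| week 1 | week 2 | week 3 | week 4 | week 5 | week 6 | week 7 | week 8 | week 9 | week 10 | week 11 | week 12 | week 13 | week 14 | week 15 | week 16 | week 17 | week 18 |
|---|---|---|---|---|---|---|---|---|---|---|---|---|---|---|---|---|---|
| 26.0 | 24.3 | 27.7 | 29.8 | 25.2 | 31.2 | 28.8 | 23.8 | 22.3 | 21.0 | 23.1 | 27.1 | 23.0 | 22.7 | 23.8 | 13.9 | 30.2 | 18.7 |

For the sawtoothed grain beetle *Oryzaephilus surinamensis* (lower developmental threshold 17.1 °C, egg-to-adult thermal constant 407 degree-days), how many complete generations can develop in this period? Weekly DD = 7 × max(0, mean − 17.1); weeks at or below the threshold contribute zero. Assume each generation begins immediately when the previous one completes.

2 generations

Weekly DD (7 × max(0, T̄ − 17.1)): 62.3, 50.4, 74.2, 88.9, 56.7, 98.7, 81.9, 46.9, 36.4, 27.3, 42.0, 70.0, 41.3, 39.2, 46.9, 0.0, 91.7, 11.2.
Season total = 966.0 DD.
Complete generations = ⌊966.0 / 407⌋ = 2.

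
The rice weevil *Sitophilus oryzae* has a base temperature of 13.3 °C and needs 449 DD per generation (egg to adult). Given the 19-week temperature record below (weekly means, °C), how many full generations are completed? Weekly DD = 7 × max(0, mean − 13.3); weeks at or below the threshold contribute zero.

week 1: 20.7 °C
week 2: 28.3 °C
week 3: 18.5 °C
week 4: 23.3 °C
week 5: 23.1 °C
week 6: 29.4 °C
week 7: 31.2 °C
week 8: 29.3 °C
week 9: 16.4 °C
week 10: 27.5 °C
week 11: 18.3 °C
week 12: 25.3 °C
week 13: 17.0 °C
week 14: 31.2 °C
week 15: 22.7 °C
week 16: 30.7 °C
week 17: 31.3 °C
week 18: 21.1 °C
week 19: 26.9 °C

3 generations

Weekly DD (7 × max(0, T̄ − 13.3)): 51.8, 105.0, 36.4, 70.0, 68.6, 112.7, 125.3, 112.0, 21.7, 99.4, 35.0, 84.0, 25.9, 125.3, 65.8, 121.8, 126.0, 54.6, 95.2.
Season total = 1536.5 DD.
Complete generations = ⌊1536.5 / 449⌋ = 3.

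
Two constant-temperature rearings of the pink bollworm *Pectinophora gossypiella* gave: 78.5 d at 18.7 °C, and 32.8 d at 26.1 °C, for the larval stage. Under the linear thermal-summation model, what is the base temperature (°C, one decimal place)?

Linear rate model ⇒ the product D·(T − T_b) is constant across temperatures.
78.5·(18.7 − T_b) = 32.8·(26.1 − T_b)
T_b = (78.5·18.7 − 32.8·26.1) / (78.5 − 32.8) = 611.87 / 45.7 = 13.389 °C ≈ 13.4 °C.

13.4 °C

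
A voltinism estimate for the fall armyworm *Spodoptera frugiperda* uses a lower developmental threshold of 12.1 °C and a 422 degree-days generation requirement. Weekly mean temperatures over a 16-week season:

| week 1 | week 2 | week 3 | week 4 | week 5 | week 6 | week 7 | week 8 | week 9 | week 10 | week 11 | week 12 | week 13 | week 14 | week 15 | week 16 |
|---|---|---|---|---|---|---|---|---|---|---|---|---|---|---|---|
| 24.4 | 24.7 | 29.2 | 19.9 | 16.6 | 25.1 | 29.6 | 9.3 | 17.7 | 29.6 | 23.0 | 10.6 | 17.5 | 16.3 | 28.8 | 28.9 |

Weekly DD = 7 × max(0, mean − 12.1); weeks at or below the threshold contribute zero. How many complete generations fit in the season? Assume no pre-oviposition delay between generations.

Weekly DD (7 × max(0, T̄ − 12.1)): 86.1, 88.2, 119.7, 54.6, 31.5, 91.0, 122.5, 0.0, 39.2, 122.5, 76.3, 0.0, 37.8, 29.4, 116.9, 117.6.
Season total = 1133.3 DD.
Complete generations = ⌊1133.3 / 422⌋ = 2.

2 generations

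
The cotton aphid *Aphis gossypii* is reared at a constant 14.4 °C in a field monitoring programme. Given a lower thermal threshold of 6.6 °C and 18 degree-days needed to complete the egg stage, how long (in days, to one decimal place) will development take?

Daily accumulation = 14.4 − 6.6 = 7.8 DD/day.
Duration = 18 / 7.8 = 2.308 ≈ 2.3 days.

2.3 days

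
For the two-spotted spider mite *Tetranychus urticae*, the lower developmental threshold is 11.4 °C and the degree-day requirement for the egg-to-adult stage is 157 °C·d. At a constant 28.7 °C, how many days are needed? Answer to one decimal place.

Daily accumulation = 28.7 − 11.4 = 17.3 DD/day.
Duration = 157 / 17.3 = 9.075 ≈ 9.1 days.

9.1 days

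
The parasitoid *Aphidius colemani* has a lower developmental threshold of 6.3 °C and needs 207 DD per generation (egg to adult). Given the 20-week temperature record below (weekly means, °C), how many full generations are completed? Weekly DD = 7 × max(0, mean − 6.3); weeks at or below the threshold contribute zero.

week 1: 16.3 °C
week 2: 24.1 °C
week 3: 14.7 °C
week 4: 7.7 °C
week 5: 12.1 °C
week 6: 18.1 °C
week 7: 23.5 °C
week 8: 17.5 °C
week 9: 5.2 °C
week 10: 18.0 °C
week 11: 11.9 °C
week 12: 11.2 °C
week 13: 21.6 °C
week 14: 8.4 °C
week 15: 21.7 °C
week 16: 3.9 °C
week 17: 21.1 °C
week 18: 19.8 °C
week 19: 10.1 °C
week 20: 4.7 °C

5 generations

Weekly DD (7 × max(0, T̄ − 6.3)): 70.0, 124.6, 58.8, 9.8, 40.6, 82.6, 120.4, 78.4, 0.0, 81.9, 39.2, 34.3, 107.1, 14.7, 107.8, 0.0, 103.6, 94.5, 26.6, 0.0.
Season total = 1194.9 DD.
Complete generations = ⌊1194.9 / 207⌋ = 5.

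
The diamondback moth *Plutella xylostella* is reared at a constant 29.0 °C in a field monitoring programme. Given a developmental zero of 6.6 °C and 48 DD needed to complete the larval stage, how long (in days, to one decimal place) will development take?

Daily accumulation = 29.0 − 6.6 = 22.4 DD/day.
Duration = 48 / 22.4 = 2.143 ≈ 2.1 days.

2.1 days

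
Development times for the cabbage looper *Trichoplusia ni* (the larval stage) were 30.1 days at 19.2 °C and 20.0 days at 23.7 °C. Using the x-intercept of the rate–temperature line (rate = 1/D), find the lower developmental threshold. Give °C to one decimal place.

Linear rate model ⇒ the product D·(T − T_b) is constant across temperatures.
30.1·(19.2 − T_b) = 20.0·(23.7 − T_b)
T_b = (30.1·19.2 − 20.0·23.7) / (30.1 − 20.0) = 103.92 / 10.1 = 10.289 °C ≈ 10.3 °C.

10.3 °C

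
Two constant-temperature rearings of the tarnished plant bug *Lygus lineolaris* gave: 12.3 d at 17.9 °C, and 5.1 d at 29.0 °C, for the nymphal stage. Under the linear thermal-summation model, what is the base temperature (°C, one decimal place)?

Linear rate model ⇒ the product D·(T − T_b) is constant across temperatures.
12.3·(17.9 − T_b) = 5.1·(29.0 − T_b)
T_b = (12.3·17.9 − 5.1·29.0) / (12.3 − 5.1) = 72.27 / 7.2 = 10.037 °C ≈ 10.0 °C.

10.0 °C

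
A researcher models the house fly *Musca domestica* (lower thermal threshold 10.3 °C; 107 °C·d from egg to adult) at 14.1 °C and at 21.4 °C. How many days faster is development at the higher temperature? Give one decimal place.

At 14.1 °C: 107 / (14.1 − 10.3) = 107 / 3.8 = 28.158 d.
At 21.4 °C: 107 / (21.4 − 10.3) = 107 / 11.1 = 9.640 d.
Difference = |28.158 − 9.640| = 18.518 ≈ 18.5 days.

18.5 days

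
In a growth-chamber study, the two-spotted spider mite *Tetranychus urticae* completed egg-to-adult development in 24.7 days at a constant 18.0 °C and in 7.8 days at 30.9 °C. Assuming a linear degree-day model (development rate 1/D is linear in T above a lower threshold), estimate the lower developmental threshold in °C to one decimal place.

12.0 °C

Equal thermal constants: D₁(T₁ − T_b) = D₂(T₂ − T_b).
24.7·(18.0 − T_b) = 7.8·(30.9 − T_b)
T_b = (24.7·18.0 − 7.8·30.9) / (24.7 − 7.8) = 203.58 / 16.9 = 12.046 °C ≈ 12.0 °C.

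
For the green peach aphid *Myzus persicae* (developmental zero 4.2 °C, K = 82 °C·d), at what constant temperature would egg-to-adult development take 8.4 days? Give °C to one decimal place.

Required daily accumulation = 82 / 8.4 = 9.762 DD/day.
T = T_base + 9.762 = 4.2 + 9.762 = 13.962 ≈ 14.0 °C.

14.0 °C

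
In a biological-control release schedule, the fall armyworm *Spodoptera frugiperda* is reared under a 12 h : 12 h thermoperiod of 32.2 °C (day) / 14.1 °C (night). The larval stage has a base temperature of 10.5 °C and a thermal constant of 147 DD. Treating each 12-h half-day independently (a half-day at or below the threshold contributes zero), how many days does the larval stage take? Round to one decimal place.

11.6 days

Day half: max(0, 32.2 − 10.5) × 0.5 = 21.7 × 0.5 = 10.85 DD.
Night half: max(0, 14.1 − 10.5) × 0.5 = 3.6 × 0.5 = 1.80 DD.
Per 24 h: 12.65 DD/day.
Duration = 147 / 12.65 = 11.621 ≈ 11.6 days.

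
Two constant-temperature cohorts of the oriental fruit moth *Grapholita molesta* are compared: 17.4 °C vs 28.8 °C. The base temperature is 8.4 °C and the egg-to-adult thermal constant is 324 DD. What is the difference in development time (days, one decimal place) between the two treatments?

At 17.4 °C: 324 / (17.4 − 8.4) = 324 / 9.0 = 36.000 d.
At 28.8 °C: 324 / (28.8 − 8.4) = 324 / 20.4 = 15.882 d.
Difference = |36.000 − 15.882| = 20.118 ≈ 20.1 days.

20.1 days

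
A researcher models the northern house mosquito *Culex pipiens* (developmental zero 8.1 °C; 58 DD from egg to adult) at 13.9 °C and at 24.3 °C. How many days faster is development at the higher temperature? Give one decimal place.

6.4 days

At 13.9 °C: 58 / (13.9 − 8.1) = 58 / 5.8 = 10.000 d.
At 24.3 °C: 58 / (24.3 − 8.1) = 58 / 16.2 = 3.580 d.
Difference = |10.000 − 3.580| = 6.420 ≈ 6.4 days.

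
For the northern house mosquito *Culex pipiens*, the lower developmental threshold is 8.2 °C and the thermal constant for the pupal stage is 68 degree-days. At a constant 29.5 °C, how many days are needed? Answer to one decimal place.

Daily accumulation = 29.5 − 8.2 = 21.3 DD/day.
Duration = 68 / 21.3 = 3.192 ≈ 3.2 days.

3.2 days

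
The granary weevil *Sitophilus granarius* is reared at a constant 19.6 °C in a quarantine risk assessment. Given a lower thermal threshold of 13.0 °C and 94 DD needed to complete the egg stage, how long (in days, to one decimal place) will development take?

Daily accumulation = 19.6 − 13.0 = 6.6 DD/day.
Duration = 94 / 6.6 = 14.242 ≈ 14.2 days.

14.2 days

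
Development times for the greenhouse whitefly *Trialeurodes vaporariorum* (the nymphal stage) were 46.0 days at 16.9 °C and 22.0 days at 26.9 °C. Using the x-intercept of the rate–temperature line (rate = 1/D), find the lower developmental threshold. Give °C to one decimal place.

7.7 °C

Under the model K = D·(T − T_b), so D₁·(T₁ − T_b) = D₂·(T₂ − T_b).
46.0·(16.9 − T_b) = 22.0·(26.9 − T_b)
T_b = (46.0·16.9 − 22.0·26.9) / (46.0 − 22.0) = 185.60 / 24.0 = 7.733 °C ≈ 7.7 °C.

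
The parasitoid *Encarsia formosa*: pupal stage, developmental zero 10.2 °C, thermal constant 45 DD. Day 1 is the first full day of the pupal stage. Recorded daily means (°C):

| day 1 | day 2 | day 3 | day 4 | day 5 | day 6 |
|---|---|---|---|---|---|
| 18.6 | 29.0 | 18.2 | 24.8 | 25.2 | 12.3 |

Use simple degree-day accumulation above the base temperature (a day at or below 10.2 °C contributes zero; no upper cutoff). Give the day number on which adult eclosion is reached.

Daily DD above 10.2 °C: 8.4, 18.8, 8.0, 14.6, 15.0, 2.1.
Cumulative: 8.4, 27.2, 35.2, 49.8, 64.8, 66.9.
The total first reaches 45 DD on day 4.

day 4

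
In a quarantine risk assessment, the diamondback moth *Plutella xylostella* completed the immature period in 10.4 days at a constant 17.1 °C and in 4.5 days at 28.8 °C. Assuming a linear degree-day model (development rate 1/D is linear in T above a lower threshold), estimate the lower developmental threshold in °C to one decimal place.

8.2 °C

Linear rate model ⇒ the product D·(T − T_b) is constant across temperatures.
10.4·(17.1 − T_b) = 4.5·(28.8 − T_b)
T_b = (10.4·17.1 − 4.5·28.8) / (10.4 − 4.5) = 48.24 / 5.9 = 8.176 °C ≈ 8.2 °C.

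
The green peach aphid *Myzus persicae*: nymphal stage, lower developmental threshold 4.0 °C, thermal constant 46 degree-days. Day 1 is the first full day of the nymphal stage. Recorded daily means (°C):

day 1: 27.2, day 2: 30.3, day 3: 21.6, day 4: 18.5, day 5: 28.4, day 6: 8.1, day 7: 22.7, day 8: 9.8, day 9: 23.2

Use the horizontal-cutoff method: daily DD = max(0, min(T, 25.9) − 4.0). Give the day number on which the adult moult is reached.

Daily DD above 4.0 °C (capped at 21.9): 21.9, 21.9, 17.6, 14.5, 21.9, 4.1, 18.7, 5.8, 19.2.
Cumulative: 21.9, 43.8, 61.4, 75.9, 97.8, 101.9, 120.6, 126.4, 145.6.
The total first reaches 46 DD on day 3.

day 3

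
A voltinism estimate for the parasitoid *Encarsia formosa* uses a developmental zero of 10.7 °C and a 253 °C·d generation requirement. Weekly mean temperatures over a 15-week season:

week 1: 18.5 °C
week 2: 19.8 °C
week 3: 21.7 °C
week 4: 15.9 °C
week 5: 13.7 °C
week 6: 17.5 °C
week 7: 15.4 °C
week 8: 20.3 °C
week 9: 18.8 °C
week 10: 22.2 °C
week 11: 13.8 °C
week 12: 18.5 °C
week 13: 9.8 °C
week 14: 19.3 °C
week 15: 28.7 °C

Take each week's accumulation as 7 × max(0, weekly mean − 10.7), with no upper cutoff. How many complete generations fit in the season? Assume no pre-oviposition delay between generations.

Weekly DD (7 × max(0, T̄ − 10.7)): 54.6, 63.7, 77.0, 36.4, 21.0, 47.6, 32.9, 67.2, 56.7, 80.5, 21.7, 54.6, 0.0, 60.2, 126.0.
Season total = 800.1 DD.
Complete generations = ⌊800.1 / 253⌋ = 3.

3 generations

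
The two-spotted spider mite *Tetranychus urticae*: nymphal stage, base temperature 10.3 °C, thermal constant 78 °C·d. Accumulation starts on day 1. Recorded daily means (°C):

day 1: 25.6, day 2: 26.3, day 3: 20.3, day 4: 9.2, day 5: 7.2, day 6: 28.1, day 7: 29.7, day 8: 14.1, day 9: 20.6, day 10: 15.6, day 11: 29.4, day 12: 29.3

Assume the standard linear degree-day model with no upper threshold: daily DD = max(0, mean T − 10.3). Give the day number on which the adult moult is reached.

day 7

Daily DD above 10.3 °C: 15.3, 16.0, 10.0, 0.0, 0.0, 17.8, 19.4, 3.8, 10.3, 5.3, 19.1, 19.0.
Cumulative: 15.3, 31.3, 41.3, 41.3, 41.3, 59.1, 78.5, 82.3, 92.6, 97.9, 117.0, 136.0.
The total first reaches 78 DD on day 7.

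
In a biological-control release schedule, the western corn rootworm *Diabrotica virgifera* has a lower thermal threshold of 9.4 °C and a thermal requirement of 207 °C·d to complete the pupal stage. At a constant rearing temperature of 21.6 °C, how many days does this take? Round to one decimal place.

Daily accumulation = 21.6 − 9.4 = 12.2 DD/day.
Duration = 207 / 12.2 = 16.967 ≈ 17.0 days.

17.0 days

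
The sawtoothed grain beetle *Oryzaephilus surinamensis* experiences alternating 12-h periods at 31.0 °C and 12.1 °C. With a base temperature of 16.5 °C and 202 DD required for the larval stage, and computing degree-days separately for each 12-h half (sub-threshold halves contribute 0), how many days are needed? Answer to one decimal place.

27.9 days

Day half: max(0, 31.0 − 16.5) × 0.5 = 14.5 × 0.5 = 7.25 DD.
Night half: max(0, 12.1 − 16.5) × 0.5 = 0.0 × 0.5 = 0.00 DD.
Per 24 h: 7.25 DD/day.
Duration = 202 / 7.25 = 27.862 ≈ 27.9 days.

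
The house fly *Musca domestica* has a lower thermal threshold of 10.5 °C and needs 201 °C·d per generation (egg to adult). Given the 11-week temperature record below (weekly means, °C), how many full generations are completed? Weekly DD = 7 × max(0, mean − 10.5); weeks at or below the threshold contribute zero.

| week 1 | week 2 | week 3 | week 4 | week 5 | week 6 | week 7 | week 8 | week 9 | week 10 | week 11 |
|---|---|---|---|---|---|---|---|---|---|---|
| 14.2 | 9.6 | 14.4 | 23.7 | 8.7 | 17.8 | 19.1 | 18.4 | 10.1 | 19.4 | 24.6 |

Weekly DD (7 × max(0, T̄ − 10.5)): 25.9, 0.0, 27.3, 92.4, 0.0, 51.1, 60.2, 55.3, 0.0, 62.3, 98.7.
Season total = 473.2 DD.
Complete generations = ⌊473.2 / 201⌋ = 2.

2 generations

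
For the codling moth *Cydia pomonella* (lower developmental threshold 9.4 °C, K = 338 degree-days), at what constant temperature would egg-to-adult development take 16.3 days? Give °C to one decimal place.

30.1 °C

Required daily accumulation = 338 / 16.3 = 20.736 DD/day.
T = T_base + 20.736 = 9.4 + 20.736 = 30.136 ≈ 30.1 °C.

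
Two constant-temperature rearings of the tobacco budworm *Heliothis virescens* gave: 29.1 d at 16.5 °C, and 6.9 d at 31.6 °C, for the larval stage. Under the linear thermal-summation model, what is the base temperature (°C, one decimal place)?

Under the model K = D·(T − T_b), so D₁·(T₁ − T_b) = D₂·(T₂ − T_b).
29.1·(16.5 − T_b) = 6.9·(31.6 − T_b)
T_b = (29.1·16.5 − 6.9·31.6) / (29.1 − 6.9) = 262.11 / 22.2 = 11.807 °C ≈ 11.8 °C.

11.8 °C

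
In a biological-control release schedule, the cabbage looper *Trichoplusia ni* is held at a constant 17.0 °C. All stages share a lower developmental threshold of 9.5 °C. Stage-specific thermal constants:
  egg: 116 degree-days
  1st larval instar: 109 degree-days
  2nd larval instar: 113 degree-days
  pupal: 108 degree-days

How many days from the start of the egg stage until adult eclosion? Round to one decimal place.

59.5 days

Daily accumulation at 17.0 °C = 17.0 − 9.5 = 7.5 DD/day.
Total K = 116 + 109 + 113 + 108 = 446 DD.
Total duration = 446 / 7.5 = 59.467 ≈ 59.5 days.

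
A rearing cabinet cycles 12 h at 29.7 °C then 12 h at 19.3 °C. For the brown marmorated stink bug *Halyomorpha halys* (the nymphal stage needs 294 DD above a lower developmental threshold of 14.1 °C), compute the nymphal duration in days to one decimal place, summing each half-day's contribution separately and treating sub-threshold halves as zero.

Day half: max(0, 29.7 − 14.1) × 0.5 = 15.6 × 0.5 = 7.80 DD.
Night half: max(0, 19.3 − 14.1) × 0.5 = 5.2 × 0.5 = 2.60 DD.
Per 24 h: 10.40 DD/day.
Duration = 294 / 10.40 = 28.269 ≈ 28.3 days.

28.3 days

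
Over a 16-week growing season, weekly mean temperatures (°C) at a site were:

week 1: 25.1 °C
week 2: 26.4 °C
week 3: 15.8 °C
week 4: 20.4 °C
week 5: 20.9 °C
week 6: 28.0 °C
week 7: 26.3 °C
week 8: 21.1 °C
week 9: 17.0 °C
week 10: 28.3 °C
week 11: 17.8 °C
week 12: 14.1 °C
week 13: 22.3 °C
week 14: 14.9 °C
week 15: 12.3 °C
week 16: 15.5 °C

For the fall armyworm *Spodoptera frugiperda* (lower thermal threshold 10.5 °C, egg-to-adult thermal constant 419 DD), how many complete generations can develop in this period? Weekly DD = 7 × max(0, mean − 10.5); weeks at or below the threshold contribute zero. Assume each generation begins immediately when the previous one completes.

Weekly DD (7 × max(0, T̄ − 10.5)): 102.2, 111.3, 37.1, 69.3, 72.8, 122.5, 110.6, 74.2, 45.5, 124.6, 51.1, 25.2, 82.6, 30.8, 12.6, 35.0.
Season total = 1107.4 DD.
Complete generations = ⌊1107.4 / 419⌋ = 2.

2 generations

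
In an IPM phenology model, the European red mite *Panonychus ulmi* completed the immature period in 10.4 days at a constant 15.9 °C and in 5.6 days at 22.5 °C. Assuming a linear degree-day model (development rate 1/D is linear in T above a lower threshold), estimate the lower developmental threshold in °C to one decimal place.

Under the model K = D·(T − T_b), so D₁·(T₁ − T_b) = D₂·(T₂ − T_b).
10.4·(15.9 − T_b) = 5.6·(22.5 − T_b)
T_b = (10.4·15.9 − 5.6·22.5) / (10.4 − 5.6) = 39.36 / 4.8 = 8.200 °C ≈ 8.2 °C.

8.2 °C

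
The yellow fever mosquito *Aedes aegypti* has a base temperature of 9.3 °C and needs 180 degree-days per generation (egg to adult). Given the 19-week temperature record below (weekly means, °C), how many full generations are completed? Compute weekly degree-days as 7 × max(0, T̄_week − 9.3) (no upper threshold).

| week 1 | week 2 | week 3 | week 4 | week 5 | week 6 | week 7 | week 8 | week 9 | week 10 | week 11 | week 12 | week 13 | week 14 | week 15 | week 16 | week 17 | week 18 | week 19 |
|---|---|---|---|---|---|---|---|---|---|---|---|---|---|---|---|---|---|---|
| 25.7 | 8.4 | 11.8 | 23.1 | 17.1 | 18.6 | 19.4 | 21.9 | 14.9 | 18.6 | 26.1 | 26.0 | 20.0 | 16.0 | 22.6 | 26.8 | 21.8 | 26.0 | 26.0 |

Weekly DD (7 × max(0, T̄ − 9.3)): 114.8, 0.0, 17.5, 96.6, 54.6, 65.1, 70.7, 88.2, 39.2, 65.1, 117.6, 116.9, 74.9, 46.9, 93.1, 122.5, 87.5, 116.9, 116.9.
Season total = 1505.0 DD.
Complete generations = ⌊1505.0 / 180⌋ = 8.

8 generations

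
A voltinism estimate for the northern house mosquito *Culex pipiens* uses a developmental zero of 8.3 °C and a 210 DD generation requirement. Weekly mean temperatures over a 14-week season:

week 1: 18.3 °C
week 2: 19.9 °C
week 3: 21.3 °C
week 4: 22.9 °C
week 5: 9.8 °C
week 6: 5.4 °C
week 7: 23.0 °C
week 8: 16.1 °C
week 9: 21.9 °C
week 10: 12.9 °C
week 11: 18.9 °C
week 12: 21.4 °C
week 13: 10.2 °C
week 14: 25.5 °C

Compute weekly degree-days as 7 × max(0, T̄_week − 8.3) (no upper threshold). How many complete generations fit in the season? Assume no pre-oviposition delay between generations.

Weekly DD (7 × max(0, T̄ − 8.3)): 70.0, 81.2, 91.0, 102.2, 10.5, 0.0, 102.9, 54.6, 95.2, 32.2, 74.2, 91.7, 13.3, 120.4.
Season total = 939.4 DD.
Complete generations = ⌊939.4 / 210⌋ = 4.

4 generations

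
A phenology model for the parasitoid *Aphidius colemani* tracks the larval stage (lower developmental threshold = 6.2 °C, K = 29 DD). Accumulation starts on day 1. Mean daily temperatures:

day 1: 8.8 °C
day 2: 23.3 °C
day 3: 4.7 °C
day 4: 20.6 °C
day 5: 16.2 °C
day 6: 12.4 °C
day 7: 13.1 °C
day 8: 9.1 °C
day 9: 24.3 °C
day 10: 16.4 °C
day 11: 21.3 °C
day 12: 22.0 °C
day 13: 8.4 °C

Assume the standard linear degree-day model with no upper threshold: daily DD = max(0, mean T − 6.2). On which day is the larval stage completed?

Daily DD above 6.2 °C: 2.6, 17.1, 0.0, 14.4, 10.0, 6.2, 6.9, 2.9, 18.1, 10.2, 15.1, 15.8, 2.2.
Cumulative: 2.6, 19.7, 19.7, 34.1, 44.1, 50.3, 57.2, 60.1, 78.2, 88.4, 103.5, 119.3, 121.5.
The total first reaches 29 DD on day 4.

day 4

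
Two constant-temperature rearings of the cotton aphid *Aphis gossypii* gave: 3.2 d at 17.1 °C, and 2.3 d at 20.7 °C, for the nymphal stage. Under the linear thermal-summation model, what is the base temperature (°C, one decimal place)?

7.9 °C

Linear rate model ⇒ the product D·(T − T_b) is constant across temperatures.
3.2·(17.1 − T_b) = 2.3·(20.7 − T_b)
T_b = (3.2·17.1 − 2.3·20.7) / (3.2 − 2.3) = 7.11 / 0.9 = 7.900 °C ≈ 7.9 °C.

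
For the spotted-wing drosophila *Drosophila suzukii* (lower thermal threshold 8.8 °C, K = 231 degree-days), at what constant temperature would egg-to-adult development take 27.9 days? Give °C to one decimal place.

Required daily accumulation = 231 / 27.9 = 8.280 DD/day.
T = T_base + 8.280 = 8.8 + 8.280 = 17.080 ≈ 17.1 °C.

17.1 °C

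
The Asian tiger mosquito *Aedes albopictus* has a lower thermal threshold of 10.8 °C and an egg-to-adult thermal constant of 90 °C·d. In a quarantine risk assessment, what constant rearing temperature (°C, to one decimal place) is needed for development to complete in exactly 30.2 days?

13.8 °C

Required daily accumulation = 90 / 30.2 = 2.980 DD/day.
T = T_base + 2.980 = 10.8 + 2.980 = 13.780 ≈ 13.8 °C.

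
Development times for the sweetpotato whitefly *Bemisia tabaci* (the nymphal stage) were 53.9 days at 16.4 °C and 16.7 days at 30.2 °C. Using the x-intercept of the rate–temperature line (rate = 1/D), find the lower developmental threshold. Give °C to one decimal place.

Linear rate model ⇒ the product D·(T − T_b) is constant across temperatures.
53.9·(16.4 − T_b) = 16.7·(30.2 − T_b)
T_b = (53.9·16.4 − 16.7·30.2) / (53.9 − 16.7) = 379.62 / 37.2 = 10.205 °C ≈ 10.2 °C.

10.2 °C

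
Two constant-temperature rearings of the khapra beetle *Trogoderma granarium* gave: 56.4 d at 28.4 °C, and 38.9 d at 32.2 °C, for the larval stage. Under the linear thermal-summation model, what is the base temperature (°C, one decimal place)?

20.0 °C

Linear rate model ⇒ the product D·(T − T_b) is constant across temperatures.
56.4·(28.4 − T_b) = 38.9·(32.2 − T_b)
T_b = (56.4·28.4 − 38.9·32.2) / (56.4 − 38.9) = 349.18 / 17.5 = 19.953 °C ≈ 20.0 °C.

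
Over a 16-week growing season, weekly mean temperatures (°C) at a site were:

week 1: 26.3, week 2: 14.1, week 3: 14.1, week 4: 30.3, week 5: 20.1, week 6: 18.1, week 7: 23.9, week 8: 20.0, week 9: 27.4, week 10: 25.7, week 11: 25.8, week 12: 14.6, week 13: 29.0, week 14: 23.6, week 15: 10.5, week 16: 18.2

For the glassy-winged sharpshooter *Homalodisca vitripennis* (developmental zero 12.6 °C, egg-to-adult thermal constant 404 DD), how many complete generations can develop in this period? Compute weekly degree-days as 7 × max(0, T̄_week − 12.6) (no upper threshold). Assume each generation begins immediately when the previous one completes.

2 generations

Weekly DD (7 × max(0, T̄ − 12.6)): 95.9, 10.5, 10.5, 123.9, 52.5, 38.5, 79.1, 51.8, 103.6, 91.7, 92.4, 14.0, 114.8, 77.0, 0.0, 39.2.
Season total = 995.4 DD.
Complete generations = ⌊995.4 / 404⌋ = 2.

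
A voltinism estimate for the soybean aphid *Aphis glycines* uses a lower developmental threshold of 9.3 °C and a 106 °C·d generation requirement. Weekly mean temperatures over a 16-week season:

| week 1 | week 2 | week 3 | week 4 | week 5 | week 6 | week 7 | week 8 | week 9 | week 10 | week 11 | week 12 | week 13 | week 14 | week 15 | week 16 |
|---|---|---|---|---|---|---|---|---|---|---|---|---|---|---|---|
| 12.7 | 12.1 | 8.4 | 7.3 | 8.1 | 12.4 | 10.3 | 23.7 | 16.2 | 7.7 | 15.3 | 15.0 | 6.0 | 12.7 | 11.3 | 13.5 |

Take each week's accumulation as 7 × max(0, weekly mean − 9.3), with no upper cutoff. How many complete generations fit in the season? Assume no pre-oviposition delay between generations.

3 generations

Weekly DD (7 × max(0, T̄ − 9.3)): 23.8, 19.6, 0.0, 0.0, 0.0, 21.7, 7.0, 100.8, 48.3, 0.0, 42.0, 39.9, 0.0, 23.8, 14.0, 29.4.
Season total = 370.3 DD.
Complete generations = ⌊370.3 / 106⌋ = 3.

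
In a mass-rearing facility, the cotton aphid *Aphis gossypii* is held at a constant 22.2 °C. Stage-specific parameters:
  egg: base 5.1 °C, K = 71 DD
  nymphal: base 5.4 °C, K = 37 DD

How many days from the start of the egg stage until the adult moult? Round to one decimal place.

egg: 71 / (22.2 − 5.1) = 71 / 17.1 = 4.152 d.
nymphal: 37 / (22.2 − 5.4) = 37 / 16.8 = 2.202 d.
Sum = 6.354 ≈ 6.4 days.

6.4 days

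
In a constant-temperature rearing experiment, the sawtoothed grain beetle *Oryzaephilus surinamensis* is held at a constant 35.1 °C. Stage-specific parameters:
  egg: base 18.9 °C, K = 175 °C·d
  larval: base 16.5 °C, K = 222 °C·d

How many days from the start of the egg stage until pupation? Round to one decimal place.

22.7 days

egg: 175 / (35.1 − 18.9) = 175 / 16.2 = 10.802 d.
larval: 222 / (35.1 − 16.5) = 222 / 18.6 = 11.935 d.
Sum = 22.738 ≈ 22.7 days.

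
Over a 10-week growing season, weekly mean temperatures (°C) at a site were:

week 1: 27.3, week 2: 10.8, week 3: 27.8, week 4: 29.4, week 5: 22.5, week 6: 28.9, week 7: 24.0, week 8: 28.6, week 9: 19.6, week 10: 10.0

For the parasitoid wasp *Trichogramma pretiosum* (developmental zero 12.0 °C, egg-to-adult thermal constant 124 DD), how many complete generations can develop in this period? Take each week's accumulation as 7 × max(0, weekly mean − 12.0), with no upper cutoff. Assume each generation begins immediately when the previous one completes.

6 generations

Weekly DD (7 × max(0, T̄ − 12.0)): 107.1, 0.0, 110.6, 121.8, 73.5, 118.3, 84.0, 116.2, 53.2, 0.0.
Season total = 784.7 DD.
Complete generations = ⌊784.7 / 124⌋ = 6.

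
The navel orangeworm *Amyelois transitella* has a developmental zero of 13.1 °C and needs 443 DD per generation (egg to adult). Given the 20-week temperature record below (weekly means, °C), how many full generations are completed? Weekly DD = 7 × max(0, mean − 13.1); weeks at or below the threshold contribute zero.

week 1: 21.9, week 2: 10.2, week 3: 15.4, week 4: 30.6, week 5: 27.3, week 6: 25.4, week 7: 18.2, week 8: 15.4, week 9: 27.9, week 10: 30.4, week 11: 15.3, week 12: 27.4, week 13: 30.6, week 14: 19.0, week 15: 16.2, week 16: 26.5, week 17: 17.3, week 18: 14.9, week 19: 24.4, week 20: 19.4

Weekly DD (7 × max(0, T̄ − 13.1)): 61.6, 0.0, 16.1, 122.5, 99.4, 86.1, 35.7, 16.1, 103.6, 121.1, 15.4, 100.1, 122.5, 41.3, 21.7, 93.8, 29.4, 12.6, 79.1, 44.1.
Season total = 1222.2 DD.
Complete generations = ⌊1222.2 / 443⌋ = 2.

2 generations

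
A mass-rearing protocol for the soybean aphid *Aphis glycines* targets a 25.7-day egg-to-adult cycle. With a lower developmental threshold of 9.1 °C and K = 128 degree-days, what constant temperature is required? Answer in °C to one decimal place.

Required daily accumulation = 128 / 25.7 = 4.981 DD/day.
T = T_base + 4.981 = 9.1 + 4.981 = 14.081 ≈ 14.1 °C.

14.1 °C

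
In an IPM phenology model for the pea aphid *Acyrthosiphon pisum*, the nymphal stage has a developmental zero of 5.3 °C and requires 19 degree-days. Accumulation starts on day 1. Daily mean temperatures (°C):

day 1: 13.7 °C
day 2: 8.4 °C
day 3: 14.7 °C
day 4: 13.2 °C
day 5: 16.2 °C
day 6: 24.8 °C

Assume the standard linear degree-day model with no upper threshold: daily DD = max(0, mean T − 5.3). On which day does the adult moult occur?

day 3

Daily DD above 5.3 °C: 8.4, 3.1, 9.4, 7.9, 10.9, 19.5.
Cumulative: 8.4, 11.5, 20.9, 28.8, 39.7, 59.2.
The total first reaches 19 DD on day 3.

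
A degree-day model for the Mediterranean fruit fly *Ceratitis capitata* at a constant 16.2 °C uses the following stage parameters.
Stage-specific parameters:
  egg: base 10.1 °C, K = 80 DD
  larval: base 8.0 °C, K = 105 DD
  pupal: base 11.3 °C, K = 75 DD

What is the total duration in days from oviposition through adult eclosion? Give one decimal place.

41.2 days

egg: 80 / (16.2 − 10.1) = 80 / 6.1 = 13.115 d.
larval: 105 / (16.2 − 8.0) = 105 / 8.2 = 12.805 d.
pupal: 75 / (16.2 − 11.3) = 75 / 4.9 = 15.306 d.
Sum = 41.226 ≈ 41.2 days.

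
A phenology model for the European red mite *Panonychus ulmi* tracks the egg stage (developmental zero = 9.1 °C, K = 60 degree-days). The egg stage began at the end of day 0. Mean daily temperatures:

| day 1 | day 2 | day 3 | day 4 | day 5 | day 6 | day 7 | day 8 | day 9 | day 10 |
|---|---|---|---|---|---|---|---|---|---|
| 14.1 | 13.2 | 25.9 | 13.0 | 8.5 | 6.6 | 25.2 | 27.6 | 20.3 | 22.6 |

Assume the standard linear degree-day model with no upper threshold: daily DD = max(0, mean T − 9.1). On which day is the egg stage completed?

Daily DD above 9.1 °C: 5.0, 4.1, 16.8, 3.9, 0.0, 0.0, 16.1, 18.5, 11.2, 13.5.
Cumulative: 5.0, 9.1, 25.9, 29.8, 29.8, 29.8, 45.9, 64.4, 75.6, 89.1.
The total first reaches 60 DD on day 8.

day 8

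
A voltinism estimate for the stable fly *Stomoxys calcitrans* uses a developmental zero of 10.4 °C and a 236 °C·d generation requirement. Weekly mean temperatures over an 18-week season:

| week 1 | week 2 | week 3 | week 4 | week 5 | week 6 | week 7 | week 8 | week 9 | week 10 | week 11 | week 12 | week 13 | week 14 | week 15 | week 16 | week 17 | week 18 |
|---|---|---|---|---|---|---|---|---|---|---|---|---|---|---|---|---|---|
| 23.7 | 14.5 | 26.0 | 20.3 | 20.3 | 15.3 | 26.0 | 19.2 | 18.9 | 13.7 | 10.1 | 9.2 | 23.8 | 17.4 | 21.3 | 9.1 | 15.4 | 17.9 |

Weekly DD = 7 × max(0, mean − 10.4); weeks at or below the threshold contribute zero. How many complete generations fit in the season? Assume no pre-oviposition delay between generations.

Weekly DD (7 × max(0, T̄ − 10.4)): 93.1, 28.7, 109.2, 69.3, 69.3, 34.3, 109.2, 61.6, 59.5, 23.1, 0.0, 0.0, 93.8, 49.0, 76.3, 0.0, 35.0, 52.5.
Season total = 963.9 DD.
Complete generations = ⌊963.9 / 236⌋ = 4.

4 generations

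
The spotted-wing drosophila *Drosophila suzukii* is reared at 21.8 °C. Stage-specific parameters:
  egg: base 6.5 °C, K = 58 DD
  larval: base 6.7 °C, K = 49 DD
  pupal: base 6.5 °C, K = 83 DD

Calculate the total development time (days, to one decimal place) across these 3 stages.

12.5 days

egg: 58 / (21.8 − 6.5) = 58 / 15.3 = 3.791 d.
larval: 49 / (21.8 − 6.7) = 49 / 15.1 = 3.245 d.
pupal: 83 / (21.8 − 6.5) = 83 / 15.3 = 5.425 d.
Sum = 12.461 ≈ 12.5 days.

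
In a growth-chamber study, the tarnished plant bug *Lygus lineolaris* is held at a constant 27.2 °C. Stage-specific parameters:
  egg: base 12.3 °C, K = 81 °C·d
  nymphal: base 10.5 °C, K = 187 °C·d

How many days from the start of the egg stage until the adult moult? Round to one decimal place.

16.6 days

egg: 81 / (27.2 − 12.3) = 81 / 14.9 = 5.436 d.
nymphal: 187 / (27.2 − 10.5) = 187 / 16.7 = 11.198 d.
Sum = 16.634 ≈ 16.6 days.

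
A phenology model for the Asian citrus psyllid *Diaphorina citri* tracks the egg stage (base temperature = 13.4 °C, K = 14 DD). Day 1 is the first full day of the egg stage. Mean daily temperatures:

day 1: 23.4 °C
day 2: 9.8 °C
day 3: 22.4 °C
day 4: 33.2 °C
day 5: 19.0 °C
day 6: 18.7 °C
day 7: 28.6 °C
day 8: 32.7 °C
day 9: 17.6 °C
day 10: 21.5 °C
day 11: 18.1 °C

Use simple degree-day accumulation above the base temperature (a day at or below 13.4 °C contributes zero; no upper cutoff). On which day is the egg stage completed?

day 3

Daily DD above 13.4 °C: 10.0, 0.0, 9.0, 19.8, 5.6, 5.3, 15.2, 19.3, 4.2, 8.1, 4.7.
Cumulative: 10.0, 10.0, 19.0, 38.8, 44.4, 49.7, 64.9, 84.2, 88.4, 96.5, 101.2.
The total first reaches 14 DD on day 3.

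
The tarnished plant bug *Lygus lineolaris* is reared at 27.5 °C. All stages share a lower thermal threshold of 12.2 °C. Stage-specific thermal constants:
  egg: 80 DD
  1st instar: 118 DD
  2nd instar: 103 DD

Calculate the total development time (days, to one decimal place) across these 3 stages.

19.7 days

Daily accumulation at 27.5 °C = 27.5 − 12.2 = 15.3 DD/day.
Total K = 80 + 118 + 103 = 301 DD.
Total duration = 301 / 15.3 = 19.673 ≈ 19.7 days.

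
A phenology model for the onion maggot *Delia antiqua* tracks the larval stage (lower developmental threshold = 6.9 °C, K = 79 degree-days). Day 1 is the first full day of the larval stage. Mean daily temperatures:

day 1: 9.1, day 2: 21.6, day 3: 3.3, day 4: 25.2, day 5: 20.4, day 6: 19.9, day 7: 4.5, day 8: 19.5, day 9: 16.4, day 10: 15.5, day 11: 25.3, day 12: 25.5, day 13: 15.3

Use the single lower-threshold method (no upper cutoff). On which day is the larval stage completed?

day 9

Daily DD above 6.9 °C: 2.2, 14.7, 0.0, 18.3, 13.5, 13.0, 0.0, 12.6, 9.5, 8.6, 18.4, 18.6, 8.4.
Cumulative: 2.2, 16.9, 16.9, 35.2, 48.7, 61.7, 61.7, 74.3, 83.8, 92.4, 110.8, 129.4, 137.8.
The total first reaches 79 DD on day 9.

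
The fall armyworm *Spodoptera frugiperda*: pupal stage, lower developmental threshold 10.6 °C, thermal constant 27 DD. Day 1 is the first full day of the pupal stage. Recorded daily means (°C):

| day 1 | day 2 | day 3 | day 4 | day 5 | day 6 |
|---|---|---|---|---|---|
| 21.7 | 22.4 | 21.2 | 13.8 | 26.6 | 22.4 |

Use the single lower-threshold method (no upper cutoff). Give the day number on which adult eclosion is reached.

day 3

Daily DD above 10.6 °C: 11.1, 11.8, 10.6, 3.2, 16.0, 11.8.
Cumulative: 11.1, 22.9, 33.5, 36.7, 52.7, 64.5.
The total first reaches 27 DD on day 3.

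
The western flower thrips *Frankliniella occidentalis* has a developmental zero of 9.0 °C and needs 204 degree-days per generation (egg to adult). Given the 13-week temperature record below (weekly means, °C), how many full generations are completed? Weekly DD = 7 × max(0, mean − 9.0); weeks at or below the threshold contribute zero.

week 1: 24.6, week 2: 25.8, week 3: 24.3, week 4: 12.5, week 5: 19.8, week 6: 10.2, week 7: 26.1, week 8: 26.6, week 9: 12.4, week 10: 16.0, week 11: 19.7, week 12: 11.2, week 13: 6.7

4 generations

Weekly DD (7 × max(0, T̄ − 9.0)): 109.2, 117.6, 107.1, 24.5, 75.6, 8.4, 119.7, 123.2, 23.8, 49.0, 74.9, 15.4, 0.0.
Season total = 848.4 DD.
Complete generations = ⌊848.4 / 204⌋ = 4.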